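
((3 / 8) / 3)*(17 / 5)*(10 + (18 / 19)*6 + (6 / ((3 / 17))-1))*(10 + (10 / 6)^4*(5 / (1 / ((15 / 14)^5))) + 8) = 122584888515 / 81749248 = 1499.52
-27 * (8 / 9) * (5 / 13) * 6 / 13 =-720 / 169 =-4.26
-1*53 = -53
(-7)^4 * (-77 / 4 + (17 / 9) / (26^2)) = -70289275 / 1521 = -46212.54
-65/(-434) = 65/434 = 0.15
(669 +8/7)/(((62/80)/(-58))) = -10883120/217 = -50152.63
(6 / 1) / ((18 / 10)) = 10 / 3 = 3.33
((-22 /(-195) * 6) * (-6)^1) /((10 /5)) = -132 /65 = -2.03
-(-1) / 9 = 1 / 9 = 0.11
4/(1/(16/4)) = 16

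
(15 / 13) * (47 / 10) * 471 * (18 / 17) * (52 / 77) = 2390796 / 1309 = 1826.43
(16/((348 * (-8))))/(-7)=1/1218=0.00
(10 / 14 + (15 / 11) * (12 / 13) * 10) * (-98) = -186410 / 143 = -1303.57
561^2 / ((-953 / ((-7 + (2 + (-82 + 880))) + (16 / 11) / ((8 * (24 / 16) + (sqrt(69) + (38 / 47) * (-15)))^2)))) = -643950362566161057 / 2458865819825- 63370236864 * sqrt(69) / 2458865819825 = -261889.40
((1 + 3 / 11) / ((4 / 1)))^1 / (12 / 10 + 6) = 35 / 792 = 0.04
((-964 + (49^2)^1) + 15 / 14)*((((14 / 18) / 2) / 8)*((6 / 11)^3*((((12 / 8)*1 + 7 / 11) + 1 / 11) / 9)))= 328839 / 117128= 2.81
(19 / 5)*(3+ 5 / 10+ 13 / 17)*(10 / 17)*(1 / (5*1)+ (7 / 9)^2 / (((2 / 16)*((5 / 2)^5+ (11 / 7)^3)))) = 61593417637 / 26088558003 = 2.36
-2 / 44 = -1 / 22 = -0.05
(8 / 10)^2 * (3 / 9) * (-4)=-64 / 75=-0.85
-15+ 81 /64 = -879 /64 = -13.73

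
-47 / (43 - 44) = 47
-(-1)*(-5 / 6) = -5 / 6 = -0.83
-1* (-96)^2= -9216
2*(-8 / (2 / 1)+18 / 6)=-2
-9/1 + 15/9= -22/3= -7.33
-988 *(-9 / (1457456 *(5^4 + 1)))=171 / 17545528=0.00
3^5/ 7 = 34.71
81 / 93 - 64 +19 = -1368 / 31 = -44.13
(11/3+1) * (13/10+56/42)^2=43687/1350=32.36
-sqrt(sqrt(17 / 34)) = -2^(3 / 4) / 2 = -0.84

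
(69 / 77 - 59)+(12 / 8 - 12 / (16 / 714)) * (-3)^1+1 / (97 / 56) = 11535672 / 7469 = 1544.47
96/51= 32/17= 1.88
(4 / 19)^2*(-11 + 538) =8432 / 361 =23.36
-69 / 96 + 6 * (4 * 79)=60649 / 32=1895.28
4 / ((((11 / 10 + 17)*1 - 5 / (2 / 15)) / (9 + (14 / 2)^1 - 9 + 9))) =-320 / 97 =-3.30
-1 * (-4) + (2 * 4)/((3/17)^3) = 39412/27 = 1459.70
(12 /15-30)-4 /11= -1626 /55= -29.56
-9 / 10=-0.90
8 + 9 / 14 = 121 / 14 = 8.64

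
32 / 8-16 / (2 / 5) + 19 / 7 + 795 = 5332 / 7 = 761.71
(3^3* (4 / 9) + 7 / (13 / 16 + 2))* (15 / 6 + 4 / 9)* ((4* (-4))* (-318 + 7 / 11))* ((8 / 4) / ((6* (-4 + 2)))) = -36104.75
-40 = -40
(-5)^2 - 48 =-23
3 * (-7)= -21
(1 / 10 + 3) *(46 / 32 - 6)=-2263 / 160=-14.14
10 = 10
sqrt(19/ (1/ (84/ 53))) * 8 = 16 * sqrt(21147)/ 53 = 43.90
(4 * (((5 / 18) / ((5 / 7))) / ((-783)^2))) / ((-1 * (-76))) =7 / 209676438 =0.00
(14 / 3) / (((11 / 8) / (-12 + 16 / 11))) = -35.79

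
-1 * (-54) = 54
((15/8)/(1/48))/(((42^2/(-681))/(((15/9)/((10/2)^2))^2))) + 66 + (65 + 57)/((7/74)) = 1992673/1470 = 1355.56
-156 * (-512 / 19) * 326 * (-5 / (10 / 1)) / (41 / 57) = -39057408 / 41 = -952619.71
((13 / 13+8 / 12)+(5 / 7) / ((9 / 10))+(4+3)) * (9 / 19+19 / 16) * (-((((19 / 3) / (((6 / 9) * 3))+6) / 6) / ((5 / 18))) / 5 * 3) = -165539 / 3192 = -51.86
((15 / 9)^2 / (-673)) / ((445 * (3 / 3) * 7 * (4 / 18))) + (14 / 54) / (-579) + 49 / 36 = 35674197385 / 26218354428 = 1.36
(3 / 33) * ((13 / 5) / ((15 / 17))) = 221 / 825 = 0.27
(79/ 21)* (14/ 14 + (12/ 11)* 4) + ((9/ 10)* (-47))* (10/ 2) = -88391/ 462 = -191.32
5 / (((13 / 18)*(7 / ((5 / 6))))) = 0.82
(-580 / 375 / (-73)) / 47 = 116 / 257325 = 0.00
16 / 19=0.84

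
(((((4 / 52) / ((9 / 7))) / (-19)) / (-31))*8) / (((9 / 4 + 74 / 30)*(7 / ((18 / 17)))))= 0.00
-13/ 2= -6.50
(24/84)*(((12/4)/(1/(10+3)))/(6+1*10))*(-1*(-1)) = 39/56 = 0.70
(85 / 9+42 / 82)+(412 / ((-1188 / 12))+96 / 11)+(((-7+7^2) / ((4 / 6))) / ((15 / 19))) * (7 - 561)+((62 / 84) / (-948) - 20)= -1323272814907 / 29928360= -44214.68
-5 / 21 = -0.24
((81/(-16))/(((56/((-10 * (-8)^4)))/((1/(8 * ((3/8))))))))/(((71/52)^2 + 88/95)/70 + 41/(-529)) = -11740854528000/358033537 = -32792.61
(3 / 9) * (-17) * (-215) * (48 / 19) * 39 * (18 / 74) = 20526480 / 703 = 29198.41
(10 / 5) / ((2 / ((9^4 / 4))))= 6561 / 4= 1640.25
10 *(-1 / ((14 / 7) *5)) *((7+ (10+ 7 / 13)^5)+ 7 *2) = -48269521610 / 371293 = -130003.86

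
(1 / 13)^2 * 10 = 10 / 169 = 0.06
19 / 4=4.75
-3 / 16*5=-15 / 16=-0.94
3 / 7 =0.43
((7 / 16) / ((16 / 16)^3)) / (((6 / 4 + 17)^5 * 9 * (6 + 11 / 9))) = 14 / 4507357205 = 0.00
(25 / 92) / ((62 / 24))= 75 / 713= 0.11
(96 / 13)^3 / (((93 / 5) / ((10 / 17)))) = 14745600 / 1157819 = 12.74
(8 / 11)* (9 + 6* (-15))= -648 / 11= -58.91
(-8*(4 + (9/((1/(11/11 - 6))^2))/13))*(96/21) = -70912/91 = -779.25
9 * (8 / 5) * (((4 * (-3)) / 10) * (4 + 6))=-864 / 5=-172.80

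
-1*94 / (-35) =94 / 35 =2.69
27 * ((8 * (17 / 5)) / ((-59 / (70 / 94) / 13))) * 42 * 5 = -70171920 / 2773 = -25305.42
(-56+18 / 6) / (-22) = 2.41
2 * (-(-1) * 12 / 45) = 8 / 15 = 0.53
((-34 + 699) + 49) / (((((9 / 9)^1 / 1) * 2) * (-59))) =-357 / 59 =-6.05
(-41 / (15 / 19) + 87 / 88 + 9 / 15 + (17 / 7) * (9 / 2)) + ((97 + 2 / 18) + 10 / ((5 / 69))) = 1084933 / 5544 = 195.69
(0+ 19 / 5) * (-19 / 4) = -361 / 20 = -18.05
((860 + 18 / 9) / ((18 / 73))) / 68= 31463 / 612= 51.41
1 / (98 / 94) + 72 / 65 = 6583 / 3185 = 2.07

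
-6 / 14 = -3 / 7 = -0.43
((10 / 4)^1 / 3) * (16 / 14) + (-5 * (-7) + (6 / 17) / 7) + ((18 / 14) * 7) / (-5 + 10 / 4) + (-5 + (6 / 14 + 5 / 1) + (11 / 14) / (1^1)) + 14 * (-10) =-379787 / 3570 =-106.38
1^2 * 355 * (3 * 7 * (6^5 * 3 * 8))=1391281920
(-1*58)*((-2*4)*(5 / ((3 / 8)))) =18560 / 3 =6186.67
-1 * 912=-912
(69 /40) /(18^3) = 23 /77760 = 0.00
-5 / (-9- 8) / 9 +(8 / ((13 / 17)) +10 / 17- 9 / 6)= 38119 / 3978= 9.58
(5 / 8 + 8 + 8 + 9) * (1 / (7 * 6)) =205 / 336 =0.61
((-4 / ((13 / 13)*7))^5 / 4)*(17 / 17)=-256 / 16807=-0.02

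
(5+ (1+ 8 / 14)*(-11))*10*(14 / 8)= -215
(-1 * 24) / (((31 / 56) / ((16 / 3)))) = -7168 / 31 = -231.23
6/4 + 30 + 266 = 595/2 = 297.50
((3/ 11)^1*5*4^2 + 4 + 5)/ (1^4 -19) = -1.71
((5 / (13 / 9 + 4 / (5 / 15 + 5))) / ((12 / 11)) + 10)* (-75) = -71625 / 79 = -906.65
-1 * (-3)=3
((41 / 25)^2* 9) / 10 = 15129 / 6250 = 2.42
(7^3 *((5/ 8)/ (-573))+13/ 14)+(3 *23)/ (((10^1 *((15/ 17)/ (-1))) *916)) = 50142587/ 91851900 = 0.55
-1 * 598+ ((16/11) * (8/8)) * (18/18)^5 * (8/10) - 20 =-33926/55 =-616.84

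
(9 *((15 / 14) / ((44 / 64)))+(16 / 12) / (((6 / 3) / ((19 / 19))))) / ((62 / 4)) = 6788 / 7161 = 0.95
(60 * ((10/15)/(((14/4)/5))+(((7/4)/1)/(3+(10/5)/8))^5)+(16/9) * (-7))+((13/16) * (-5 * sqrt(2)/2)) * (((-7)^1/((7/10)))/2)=325 * sqrt(2)/32+1109091548/23391459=61.78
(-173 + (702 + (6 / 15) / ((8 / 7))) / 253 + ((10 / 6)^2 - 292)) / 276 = -1902107 / 1142640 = -1.66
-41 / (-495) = 41 / 495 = 0.08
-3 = -3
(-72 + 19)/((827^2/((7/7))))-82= -56082231/683929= -82.00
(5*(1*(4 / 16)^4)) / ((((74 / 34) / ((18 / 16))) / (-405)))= -309825 / 75776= -4.09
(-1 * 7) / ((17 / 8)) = -56 / 17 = -3.29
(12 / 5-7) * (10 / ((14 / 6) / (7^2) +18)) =-966 / 379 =-2.55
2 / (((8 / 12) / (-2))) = -6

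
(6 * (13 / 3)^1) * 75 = 1950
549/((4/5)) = 2745/4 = 686.25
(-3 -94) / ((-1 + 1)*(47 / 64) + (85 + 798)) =-97 / 883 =-0.11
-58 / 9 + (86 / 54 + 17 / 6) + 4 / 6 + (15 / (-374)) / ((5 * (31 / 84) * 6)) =-424315 / 313038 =-1.36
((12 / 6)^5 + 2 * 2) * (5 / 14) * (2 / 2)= 90 / 7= 12.86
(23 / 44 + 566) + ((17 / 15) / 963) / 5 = 566.52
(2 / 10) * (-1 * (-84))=84 / 5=16.80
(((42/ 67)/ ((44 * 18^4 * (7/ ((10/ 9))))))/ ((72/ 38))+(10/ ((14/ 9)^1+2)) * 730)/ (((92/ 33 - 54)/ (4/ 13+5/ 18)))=-470053421044643/ 20026261442304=-23.47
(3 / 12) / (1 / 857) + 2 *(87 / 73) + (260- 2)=138593 / 292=474.63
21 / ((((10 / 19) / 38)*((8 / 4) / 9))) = 68229 / 10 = 6822.90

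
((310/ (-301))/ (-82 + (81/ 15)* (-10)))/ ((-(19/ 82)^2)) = -260555/ 1847237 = -0.14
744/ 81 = 248/ 27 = 9.19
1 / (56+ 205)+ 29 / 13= 7582 / 3393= 2.23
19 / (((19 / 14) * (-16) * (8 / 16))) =-7 / 4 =-1.75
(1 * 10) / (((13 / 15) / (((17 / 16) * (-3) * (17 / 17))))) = -3825 / 104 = -36.78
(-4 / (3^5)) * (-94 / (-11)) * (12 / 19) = -1504 / 16929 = -0.09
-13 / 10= -1.30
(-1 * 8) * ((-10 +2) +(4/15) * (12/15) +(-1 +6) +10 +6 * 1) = -7928/75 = -105.71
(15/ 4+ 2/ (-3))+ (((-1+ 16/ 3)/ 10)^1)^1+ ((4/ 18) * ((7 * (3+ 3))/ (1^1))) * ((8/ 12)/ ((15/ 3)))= 857/ 180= 4.76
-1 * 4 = -4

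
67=67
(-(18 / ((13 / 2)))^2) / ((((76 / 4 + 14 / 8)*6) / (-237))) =204768 / 14027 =14.60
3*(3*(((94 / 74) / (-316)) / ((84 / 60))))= -0.03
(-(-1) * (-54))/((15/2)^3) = -16/125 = -0.13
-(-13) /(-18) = -13 /18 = -0.72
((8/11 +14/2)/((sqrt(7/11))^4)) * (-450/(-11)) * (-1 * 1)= -780.61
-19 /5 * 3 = -57 /5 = -11.40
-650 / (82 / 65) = -21125 / 41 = -515.24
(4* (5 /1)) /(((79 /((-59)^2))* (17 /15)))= 1044300 /1343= 777.59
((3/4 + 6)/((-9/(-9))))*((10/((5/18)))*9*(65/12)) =47385/4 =11846.25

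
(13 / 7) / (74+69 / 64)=832 / 33635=0.02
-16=-16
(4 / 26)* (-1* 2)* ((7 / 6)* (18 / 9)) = -28 / 39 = -0.72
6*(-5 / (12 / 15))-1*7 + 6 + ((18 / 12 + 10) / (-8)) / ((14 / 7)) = -1255 / 32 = -39.22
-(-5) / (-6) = -5 / 6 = -0.83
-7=-7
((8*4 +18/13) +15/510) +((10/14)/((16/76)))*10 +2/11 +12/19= 22036401/323323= 68.16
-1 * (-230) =230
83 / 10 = 8.30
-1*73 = -73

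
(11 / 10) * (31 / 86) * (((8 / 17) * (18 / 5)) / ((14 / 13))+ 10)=1174063 / 255850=4.59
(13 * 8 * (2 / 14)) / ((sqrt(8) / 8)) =42.02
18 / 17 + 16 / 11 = 470 / 187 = 2.51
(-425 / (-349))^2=180625 / 121801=1.48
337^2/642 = 113569/642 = 176.90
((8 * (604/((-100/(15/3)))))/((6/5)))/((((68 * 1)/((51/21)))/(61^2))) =-561871/21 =-26755.76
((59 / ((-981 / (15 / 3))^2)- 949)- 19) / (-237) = 931563973 / 228079557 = 4.08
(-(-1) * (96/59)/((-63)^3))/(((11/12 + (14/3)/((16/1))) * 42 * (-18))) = 64/8984438757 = 0.00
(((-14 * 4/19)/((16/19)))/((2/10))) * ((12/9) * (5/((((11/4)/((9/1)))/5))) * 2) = -42000/11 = -3818.18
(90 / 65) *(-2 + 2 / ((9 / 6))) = -12 / 13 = -0.92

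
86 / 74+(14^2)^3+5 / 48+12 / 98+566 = 655299717305 / 87024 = 7530103.39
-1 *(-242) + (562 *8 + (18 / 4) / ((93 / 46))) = 146947 / 31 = 4740.23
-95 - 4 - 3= -102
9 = 9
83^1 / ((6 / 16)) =664 / 3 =221.33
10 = 10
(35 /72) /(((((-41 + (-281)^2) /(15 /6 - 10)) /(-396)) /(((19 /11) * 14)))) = 13965 /31568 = 0.44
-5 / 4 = -1.25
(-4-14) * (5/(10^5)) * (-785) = 1413/2000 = 0.71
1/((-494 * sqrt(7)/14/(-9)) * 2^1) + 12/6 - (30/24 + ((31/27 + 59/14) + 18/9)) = -4999/756 + 9 * sqrt(7)/494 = -6.56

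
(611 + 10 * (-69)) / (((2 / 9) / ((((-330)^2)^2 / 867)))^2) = -24998913189233775000000 / 83521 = -299312905607377485.90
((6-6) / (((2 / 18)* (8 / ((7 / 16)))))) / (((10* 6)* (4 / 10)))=0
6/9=2/3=0.67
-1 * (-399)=399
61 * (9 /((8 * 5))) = 13.72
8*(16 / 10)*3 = 192 / 5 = 38.40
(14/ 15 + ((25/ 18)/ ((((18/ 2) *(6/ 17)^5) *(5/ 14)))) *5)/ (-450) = -1245314203/ 1417176000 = -0.88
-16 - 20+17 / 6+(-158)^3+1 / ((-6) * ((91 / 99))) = -1076806280 / 273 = -3944345.35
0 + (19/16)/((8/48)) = 57/8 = 7.12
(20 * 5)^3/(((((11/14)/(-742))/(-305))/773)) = 2449126820000000/11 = 222647892727272.73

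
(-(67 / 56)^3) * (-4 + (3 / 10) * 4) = 300763 / 62720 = 4.80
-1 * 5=-5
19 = 19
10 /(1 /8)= 80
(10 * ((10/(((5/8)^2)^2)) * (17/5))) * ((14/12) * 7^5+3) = 16386777088/375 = 43698072.23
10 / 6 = 5 / 3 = 1.67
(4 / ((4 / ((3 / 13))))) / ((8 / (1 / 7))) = 3 / 728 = 0.00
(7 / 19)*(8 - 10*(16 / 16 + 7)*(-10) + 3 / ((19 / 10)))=107674 / 361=298.27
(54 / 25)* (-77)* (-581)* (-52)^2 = 6532317792 / 25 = 261292711.68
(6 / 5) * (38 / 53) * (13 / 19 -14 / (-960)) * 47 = 299531 / 10600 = 28.26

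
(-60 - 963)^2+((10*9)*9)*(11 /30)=1046826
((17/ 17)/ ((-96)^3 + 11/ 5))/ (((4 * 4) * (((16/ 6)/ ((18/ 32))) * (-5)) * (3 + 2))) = 27/ 45298370560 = 0.00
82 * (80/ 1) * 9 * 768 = 45342720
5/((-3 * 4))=-0.42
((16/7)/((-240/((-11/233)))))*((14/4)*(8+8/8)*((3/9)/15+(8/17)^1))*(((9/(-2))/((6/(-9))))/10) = 0.00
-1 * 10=-10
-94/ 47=-2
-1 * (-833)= 833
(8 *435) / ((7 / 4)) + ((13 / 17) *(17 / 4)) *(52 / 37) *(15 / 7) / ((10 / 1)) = 1030587 / 518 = 1989.55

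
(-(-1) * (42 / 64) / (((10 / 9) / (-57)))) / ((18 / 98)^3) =-15647317 / 2880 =-5433.10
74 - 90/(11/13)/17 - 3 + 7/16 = 195021/2992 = 65.18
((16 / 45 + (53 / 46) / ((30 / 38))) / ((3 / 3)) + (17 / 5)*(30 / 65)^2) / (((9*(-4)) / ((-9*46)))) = 888301 / 30420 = 29.20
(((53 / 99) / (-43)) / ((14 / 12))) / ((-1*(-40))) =-53 / 198660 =-0.00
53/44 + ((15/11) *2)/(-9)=119/132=0.90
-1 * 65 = -65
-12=-12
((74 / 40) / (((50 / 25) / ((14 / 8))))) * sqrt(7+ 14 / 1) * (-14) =-1813 * sqrt(21) / 80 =-103.85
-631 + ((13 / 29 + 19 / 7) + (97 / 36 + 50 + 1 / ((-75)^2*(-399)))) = -149737040741 / 260347500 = -575.14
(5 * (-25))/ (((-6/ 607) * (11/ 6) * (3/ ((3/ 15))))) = 15175/ 33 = 459.85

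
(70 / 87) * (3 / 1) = 2.41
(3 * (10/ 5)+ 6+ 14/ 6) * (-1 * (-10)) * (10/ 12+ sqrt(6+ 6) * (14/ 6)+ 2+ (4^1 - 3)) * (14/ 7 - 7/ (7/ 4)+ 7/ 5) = -1204 * sqrt(3)/ 3 - 989/ 3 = -1024.80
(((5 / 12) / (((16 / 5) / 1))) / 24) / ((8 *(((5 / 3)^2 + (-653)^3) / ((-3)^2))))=-225 / 10264599216128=-0.00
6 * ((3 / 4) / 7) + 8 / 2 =65 / 14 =4.64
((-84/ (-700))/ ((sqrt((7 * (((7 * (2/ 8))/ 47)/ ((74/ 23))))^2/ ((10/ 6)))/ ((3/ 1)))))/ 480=0.01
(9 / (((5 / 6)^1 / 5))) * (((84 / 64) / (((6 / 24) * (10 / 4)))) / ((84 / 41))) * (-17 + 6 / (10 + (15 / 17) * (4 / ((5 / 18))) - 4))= -244647 / 265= -923.20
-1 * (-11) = 11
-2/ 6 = -1/ 3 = -0.33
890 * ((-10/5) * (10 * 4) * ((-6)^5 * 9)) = 4982860800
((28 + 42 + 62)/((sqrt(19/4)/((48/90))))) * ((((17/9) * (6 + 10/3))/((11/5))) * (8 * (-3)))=-243712 * sqrt(19)/171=-6212.37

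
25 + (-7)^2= 74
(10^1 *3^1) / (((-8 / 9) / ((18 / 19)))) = -1215 / 38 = -31.97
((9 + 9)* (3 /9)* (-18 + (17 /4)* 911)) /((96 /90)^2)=10405125 /512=20322.51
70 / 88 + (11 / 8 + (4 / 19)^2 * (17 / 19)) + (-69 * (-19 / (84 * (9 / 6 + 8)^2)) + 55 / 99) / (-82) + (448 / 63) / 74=14724788823 / 6409543448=2.30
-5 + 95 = 90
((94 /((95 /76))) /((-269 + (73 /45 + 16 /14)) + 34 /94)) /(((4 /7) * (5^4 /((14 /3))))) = -9092244 /2460158125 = -0.00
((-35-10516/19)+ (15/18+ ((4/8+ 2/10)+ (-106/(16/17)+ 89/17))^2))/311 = 284523052657/8196964800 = 34.71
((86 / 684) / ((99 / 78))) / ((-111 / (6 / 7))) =-1118 / 1461537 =-0.00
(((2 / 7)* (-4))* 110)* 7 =-880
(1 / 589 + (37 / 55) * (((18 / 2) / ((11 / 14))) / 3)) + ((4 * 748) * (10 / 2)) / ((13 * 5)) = 1078091083 / 4632485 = 232.72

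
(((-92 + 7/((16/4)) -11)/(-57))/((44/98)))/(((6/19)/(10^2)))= 55125/44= 1252.84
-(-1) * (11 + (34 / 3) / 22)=380 / 33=11.52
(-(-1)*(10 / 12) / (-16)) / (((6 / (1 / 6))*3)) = -5 / 10368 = -0.00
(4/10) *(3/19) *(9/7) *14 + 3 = 393/95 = 4.14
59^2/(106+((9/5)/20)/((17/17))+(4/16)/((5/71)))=87025/2741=31.75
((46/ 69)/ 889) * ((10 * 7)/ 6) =10/ 1143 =0.01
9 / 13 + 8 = 113 / 13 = 8.69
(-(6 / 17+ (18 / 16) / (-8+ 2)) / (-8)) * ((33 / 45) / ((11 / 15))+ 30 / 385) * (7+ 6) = 48555 / 167552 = 0.29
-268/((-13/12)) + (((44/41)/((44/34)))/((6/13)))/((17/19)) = 249.39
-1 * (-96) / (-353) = -96 / 353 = -0.27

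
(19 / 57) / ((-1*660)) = -1 / 1980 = -0.00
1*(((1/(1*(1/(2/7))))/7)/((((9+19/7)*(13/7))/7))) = 0.01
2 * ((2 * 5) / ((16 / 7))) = 35 / 4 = 8.75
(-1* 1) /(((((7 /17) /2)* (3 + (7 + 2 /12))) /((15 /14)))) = -1530 /2989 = -0.51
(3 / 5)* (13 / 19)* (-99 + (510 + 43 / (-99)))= 528398 / 3135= 168.55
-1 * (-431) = 431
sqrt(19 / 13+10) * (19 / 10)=19 * sqrt(1937) / 130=6.43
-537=-537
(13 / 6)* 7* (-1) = -91 / 6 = -15.17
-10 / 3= -3.33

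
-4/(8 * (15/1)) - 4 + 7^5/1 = 504089/30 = 16802.97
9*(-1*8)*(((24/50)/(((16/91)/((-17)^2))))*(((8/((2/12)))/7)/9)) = -1082016/25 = -43280.64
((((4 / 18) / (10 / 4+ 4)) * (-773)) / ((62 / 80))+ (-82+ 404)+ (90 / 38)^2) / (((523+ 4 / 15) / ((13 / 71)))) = 1921529645 / 18709527867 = 0.10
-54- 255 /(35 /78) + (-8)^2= -3908 /7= -558.29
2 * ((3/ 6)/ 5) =1/ 5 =0.20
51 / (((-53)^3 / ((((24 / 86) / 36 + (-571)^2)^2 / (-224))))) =1074025924291775 / 6606565752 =162569.47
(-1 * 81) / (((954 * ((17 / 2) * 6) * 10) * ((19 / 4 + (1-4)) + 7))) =-3 / 157675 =-0.00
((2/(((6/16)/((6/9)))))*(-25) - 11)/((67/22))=-19778/603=-32.80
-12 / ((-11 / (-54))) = -648 / 11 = -58.91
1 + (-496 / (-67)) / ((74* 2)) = 2603 / 2479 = 1.05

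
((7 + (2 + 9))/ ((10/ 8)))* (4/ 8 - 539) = -38772/ 5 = -7754.40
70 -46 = 24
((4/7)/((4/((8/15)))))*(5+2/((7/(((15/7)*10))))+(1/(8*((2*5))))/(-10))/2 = 145317/343000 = 0.42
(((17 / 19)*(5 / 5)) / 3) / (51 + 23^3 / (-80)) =-1360 / 460959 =-0.00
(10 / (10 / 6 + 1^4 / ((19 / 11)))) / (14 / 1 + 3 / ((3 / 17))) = 285 / 1984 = 0.14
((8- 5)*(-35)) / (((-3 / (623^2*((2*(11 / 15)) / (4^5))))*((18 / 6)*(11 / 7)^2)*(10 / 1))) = 133128247 / 506880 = 262.64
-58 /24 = -29 /12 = -2.42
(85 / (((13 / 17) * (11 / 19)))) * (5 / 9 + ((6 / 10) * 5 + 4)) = 1866940 / 1287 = 1450.61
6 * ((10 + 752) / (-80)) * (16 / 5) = -4572 / 25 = -182.88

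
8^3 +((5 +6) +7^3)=866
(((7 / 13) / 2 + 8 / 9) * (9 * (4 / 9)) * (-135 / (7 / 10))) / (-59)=15.14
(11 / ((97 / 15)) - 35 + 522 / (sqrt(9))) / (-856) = -1706 / 10379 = -0.16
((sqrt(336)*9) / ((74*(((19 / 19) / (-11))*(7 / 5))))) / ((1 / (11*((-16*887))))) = 154550880*sqrt(21) / 259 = 2734521.65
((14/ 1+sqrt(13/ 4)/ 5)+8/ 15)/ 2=sqrt(13)/ 20+109/ 15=7.45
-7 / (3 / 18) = -42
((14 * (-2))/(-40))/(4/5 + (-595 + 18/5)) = -7/5906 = -0.00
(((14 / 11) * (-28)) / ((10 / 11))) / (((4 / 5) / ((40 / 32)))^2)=-6125 / 64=-95.70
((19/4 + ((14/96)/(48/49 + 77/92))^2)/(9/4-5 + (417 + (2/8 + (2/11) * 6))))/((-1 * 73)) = -505241940335/3222595664965368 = -0.00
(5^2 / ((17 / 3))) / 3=25 / 17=1.47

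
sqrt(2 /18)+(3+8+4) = 46 /3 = 15.33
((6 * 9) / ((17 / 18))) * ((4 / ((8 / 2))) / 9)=108 / 17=6.35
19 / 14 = 1.36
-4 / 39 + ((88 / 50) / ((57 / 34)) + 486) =9020698 / 18525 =486.95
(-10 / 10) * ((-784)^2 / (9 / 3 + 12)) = -614656 / 15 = -40977.07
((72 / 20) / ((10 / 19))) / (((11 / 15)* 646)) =27 / 1870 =0.01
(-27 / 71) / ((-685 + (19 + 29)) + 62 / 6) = 81 / 133480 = 0.00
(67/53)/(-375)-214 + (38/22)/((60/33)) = -16937743/79500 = -213.05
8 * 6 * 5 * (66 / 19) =15840 / 19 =833.68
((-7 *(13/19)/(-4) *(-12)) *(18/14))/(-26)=27/38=0.71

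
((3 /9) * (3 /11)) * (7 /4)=7 /44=0.16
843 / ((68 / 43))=533.07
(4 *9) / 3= 12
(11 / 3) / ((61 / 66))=3.97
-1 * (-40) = 40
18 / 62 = 9 / 31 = 0.29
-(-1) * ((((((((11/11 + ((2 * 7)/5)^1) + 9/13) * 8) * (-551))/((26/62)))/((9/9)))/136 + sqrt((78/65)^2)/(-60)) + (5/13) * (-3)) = -50045143/143650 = -348.38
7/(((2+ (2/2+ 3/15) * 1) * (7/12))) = 15/4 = 3.75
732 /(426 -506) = -183 /20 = -9.15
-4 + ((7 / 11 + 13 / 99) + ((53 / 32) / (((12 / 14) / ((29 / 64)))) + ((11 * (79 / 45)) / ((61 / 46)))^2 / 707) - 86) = -21135846857804419 / 240025147084800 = -88.06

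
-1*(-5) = 5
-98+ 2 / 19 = -1860 / 19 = -97.89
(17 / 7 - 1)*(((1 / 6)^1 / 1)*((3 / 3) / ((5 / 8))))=8 / 21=0.38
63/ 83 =0.76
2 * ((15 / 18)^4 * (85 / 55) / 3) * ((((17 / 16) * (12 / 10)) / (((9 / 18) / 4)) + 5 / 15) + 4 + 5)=622625 / 64152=9.71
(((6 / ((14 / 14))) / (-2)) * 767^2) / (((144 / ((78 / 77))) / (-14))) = 7647757 / 44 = 173812.66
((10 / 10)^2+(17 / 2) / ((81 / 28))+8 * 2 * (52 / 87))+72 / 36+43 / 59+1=2387965 / 138591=17.23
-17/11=-1.55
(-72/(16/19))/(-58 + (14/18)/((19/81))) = 3249/2078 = 1.56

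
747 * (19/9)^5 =205516217/6561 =31323.92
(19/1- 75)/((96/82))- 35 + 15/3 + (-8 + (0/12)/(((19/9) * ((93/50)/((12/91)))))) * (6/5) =-2623/30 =-87.43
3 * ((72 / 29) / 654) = 0.01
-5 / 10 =-1 / 2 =-0.50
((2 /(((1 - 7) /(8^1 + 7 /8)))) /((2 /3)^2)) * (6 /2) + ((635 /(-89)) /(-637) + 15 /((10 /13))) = -830075 /1814176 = -0.46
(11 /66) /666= 1 /3996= 0.00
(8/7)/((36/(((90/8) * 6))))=15/7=2.14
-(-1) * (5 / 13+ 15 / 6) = 75 / 26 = 2.88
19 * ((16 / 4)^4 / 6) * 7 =17024 / 3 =5674.67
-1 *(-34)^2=-1156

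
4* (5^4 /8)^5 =11641532182.69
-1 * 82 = -82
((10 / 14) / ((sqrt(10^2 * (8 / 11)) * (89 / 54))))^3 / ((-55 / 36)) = -177147 * sqrt(22) / 9672174680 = -0.00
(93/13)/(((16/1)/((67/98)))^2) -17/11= -538763657/351583232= -1.53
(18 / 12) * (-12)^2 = 216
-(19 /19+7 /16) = -23 /16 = -1.44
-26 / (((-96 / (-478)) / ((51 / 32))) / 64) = -52819 / 4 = -13204.75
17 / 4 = 4.25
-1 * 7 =-7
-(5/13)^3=-0.06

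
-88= -88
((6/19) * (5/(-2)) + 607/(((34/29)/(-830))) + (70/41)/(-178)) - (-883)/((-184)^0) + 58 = -505371794888/1178627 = -428780.09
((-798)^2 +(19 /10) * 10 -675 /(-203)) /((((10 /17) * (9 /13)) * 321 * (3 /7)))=14284969712 /1256715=11366.91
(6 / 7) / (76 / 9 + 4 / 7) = 27 / 284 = 0.10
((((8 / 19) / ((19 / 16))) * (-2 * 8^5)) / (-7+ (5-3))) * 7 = 58720256 / 1805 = 32532.00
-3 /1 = -3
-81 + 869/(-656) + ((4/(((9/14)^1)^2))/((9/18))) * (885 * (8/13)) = 10460.35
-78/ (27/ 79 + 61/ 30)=-32.84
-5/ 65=-0.08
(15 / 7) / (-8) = -15 / 56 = -0.27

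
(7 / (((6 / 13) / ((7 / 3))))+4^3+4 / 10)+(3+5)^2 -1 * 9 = 13931 / 90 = 154.79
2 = 2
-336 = -336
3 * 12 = 36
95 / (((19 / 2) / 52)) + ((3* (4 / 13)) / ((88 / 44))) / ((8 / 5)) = 27055 / 52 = 520.29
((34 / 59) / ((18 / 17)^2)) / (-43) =-4913 / 410994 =-0.01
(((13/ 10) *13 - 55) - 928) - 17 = -9831/ 10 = -983.10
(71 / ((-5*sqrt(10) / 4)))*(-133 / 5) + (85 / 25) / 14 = 17 / 70 + 18886*sqrt(10) / 125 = 478.03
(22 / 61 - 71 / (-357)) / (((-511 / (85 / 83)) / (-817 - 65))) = 365550 / 369599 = 0.99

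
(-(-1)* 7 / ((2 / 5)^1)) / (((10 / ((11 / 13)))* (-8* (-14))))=11 / 832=0.01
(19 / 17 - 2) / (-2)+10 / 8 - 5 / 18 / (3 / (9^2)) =-5.81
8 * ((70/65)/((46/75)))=4200/299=14.05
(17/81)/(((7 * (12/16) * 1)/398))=27064/1701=15.91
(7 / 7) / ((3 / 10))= 10 / 3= 3.33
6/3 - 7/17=27/17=1.59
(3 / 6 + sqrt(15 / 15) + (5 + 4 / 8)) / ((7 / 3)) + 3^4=84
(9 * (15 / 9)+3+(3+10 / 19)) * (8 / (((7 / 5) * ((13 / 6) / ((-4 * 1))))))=-392640 / 1729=-227.09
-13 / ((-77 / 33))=39 / 7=5.57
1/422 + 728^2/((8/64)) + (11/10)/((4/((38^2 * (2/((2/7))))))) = 4475997546/1055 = 4242651.70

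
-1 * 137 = -137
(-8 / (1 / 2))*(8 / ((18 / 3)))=-64 / 3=-21.33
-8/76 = -2/19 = -0.11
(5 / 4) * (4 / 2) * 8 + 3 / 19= 383 / 19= 20.16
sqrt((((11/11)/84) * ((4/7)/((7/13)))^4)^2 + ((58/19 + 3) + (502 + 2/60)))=sqrt(268813963814543417028970)/23001555990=22.54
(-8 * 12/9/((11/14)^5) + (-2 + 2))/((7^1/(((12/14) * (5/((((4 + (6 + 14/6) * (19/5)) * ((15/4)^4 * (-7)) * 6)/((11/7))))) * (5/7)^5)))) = 0.00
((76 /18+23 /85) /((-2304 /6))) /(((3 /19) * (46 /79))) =-5158937 /40538880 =-0.13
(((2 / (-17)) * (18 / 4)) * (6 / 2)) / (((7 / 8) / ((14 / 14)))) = -216 / 119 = -1.82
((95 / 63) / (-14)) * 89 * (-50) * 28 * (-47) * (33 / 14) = -1486814.63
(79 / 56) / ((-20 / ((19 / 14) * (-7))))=1501 / 2240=0.67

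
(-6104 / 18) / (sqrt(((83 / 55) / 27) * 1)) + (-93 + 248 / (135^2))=-3052 * sqrt(13695) / 249 -1694677 / 18225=-1527.37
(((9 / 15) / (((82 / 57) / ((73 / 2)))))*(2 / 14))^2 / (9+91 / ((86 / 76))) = 6700487427 / 126683522000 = 0.05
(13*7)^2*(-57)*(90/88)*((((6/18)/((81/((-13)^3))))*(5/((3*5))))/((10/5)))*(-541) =-935047583015/2376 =-393538545.04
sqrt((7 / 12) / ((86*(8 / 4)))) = sqrt(903) / 516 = 0.06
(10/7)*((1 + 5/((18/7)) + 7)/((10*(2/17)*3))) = 4.03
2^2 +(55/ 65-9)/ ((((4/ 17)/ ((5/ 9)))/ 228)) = -171034/ 39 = -4385.49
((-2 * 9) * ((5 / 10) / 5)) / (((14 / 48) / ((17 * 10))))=-7344 / 7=-1049.14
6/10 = 3/5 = 0.60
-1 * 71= -71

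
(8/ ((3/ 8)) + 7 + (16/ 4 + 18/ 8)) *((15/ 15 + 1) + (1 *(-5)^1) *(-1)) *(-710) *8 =-4125100/ 3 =-1375033.33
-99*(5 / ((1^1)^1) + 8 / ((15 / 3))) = -3267 / 5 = -653.40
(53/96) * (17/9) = 1.04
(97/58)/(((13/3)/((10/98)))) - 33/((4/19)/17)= -196900797/73892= -2664.71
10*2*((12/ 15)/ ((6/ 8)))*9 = 192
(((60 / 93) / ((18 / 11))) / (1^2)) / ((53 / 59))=0.44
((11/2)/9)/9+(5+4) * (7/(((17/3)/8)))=245131/2754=89.01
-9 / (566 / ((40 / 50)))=-18 / 1415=-0.01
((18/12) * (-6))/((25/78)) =-28.08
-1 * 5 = -5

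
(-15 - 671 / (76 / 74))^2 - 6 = 644998945 / 1444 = 446675.17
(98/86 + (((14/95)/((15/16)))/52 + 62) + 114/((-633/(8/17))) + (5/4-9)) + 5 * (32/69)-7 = 50.63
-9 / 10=-0.90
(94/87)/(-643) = -94/55941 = -0.00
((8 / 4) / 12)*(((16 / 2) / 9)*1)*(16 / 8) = 0.30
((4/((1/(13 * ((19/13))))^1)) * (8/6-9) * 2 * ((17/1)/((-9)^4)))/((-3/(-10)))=-594320/59049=-10.06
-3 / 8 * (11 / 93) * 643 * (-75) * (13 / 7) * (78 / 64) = 268950825 / 55552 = 4841.42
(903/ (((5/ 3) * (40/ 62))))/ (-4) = -83979/ 400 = -209.95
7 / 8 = 0.88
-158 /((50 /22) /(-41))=71258 /25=2850.32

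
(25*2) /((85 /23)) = 13.53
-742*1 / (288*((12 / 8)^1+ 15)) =-371 / 2376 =-0.16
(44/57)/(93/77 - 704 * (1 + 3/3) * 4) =-3388/24713547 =-0.00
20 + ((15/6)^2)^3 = 16905/64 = 264.14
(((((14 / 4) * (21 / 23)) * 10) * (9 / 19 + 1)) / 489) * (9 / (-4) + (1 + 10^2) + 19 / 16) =2742285 / 284924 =9.62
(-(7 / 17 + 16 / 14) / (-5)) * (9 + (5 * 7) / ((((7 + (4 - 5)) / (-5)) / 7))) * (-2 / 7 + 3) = -823213 / 4998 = -164.71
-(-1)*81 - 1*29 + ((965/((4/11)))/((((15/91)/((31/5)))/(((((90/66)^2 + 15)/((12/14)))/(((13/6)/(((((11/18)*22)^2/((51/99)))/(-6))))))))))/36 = -4292106415/2916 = -1471915.78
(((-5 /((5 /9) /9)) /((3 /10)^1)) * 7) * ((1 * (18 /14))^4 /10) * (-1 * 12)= 2125764 /343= 6197.56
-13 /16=-0.81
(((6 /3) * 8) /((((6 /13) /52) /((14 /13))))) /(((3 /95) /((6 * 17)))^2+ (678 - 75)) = 60761209600 /18873116103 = 3.22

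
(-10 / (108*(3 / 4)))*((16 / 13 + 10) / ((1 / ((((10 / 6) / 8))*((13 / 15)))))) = -365 / 1458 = -0.25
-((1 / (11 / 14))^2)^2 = -38416 / 14641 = -2.62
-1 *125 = -125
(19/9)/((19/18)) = 2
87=87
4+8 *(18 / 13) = 196 / 13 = 15.08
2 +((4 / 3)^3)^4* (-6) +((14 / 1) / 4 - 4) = -187.92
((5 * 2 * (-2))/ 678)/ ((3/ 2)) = -20/ 1017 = -0.02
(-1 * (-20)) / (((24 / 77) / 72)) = 4620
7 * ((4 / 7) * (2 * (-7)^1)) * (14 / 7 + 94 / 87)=-15008 / 87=-172.51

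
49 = 49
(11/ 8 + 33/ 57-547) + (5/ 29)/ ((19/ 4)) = -2402403/ 4408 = -545.01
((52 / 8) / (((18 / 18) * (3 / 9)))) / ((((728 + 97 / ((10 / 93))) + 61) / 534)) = 6.16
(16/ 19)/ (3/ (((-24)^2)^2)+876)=1769472/ 1840693267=0.00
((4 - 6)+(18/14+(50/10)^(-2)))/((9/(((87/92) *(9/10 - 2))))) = 18821/241500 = 0.08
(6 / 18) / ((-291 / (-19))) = 19 / 873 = 0.02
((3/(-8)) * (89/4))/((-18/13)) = 1157/192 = 6.03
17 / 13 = 1.31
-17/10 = -1.70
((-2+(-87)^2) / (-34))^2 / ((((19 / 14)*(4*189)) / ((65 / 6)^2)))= 241921341025 / 42698016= 5665.87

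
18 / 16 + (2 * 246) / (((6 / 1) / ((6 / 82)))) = 57 / 8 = 7.12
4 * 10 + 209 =249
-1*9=-9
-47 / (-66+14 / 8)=188 / 257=0.73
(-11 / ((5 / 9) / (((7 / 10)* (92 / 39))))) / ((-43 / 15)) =31878 / 2795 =11.41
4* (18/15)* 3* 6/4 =21.60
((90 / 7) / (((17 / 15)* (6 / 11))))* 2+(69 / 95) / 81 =12699487 / 305235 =41.61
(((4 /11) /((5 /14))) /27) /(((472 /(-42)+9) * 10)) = -196 /116325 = -0.00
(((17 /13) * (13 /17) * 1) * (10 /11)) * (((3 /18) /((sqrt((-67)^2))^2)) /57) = 5 /8443809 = 0.00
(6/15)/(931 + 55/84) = 168/391295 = 0.00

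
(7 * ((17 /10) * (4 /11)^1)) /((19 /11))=238 /95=2.51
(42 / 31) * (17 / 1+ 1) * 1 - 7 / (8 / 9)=4095 / 248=16.51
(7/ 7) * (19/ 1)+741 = 760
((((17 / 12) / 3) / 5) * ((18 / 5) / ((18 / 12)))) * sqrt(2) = 17 * sqrt(2) / 75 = 0.32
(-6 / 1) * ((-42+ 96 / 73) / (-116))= -4455 / 2117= -2.10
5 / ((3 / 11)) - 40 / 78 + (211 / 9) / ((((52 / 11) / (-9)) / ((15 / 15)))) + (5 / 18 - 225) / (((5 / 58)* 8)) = -330091 / 936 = -352.66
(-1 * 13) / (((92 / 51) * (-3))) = 221 / 92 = 2.40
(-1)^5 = -1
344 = 344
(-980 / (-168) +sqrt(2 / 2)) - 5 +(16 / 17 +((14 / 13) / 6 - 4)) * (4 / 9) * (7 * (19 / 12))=-442157 / 35802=-12.35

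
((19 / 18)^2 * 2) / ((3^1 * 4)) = 0.19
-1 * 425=-425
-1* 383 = -383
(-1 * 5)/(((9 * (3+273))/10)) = -25/1242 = -0.02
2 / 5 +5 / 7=39 / 35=1.11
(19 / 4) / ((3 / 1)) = 19 / 12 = 1.58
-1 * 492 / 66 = -82 / 11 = -7.45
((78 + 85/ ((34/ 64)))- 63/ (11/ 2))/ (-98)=-2.31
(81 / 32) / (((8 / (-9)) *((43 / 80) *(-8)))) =3645 / 5504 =0.66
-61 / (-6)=61 / 6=10.17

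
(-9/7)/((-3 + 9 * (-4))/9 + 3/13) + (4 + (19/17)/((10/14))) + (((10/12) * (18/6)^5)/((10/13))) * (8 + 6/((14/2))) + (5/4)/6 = 19075871/8160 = 2337.73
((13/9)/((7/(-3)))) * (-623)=1157/3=385.67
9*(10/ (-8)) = -45/ 4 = -11.25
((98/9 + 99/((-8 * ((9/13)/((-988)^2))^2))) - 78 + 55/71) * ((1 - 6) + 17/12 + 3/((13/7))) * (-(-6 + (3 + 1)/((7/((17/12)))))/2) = 526066205086393390051/4186728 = 125650915246080.80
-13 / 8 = -1.62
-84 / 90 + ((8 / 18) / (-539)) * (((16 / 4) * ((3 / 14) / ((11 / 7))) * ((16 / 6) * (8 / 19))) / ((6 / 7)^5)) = -23491034 / 25139565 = -0.93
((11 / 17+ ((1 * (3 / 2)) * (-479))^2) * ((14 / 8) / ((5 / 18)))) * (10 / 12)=737194857 / 272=2710275.21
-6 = -6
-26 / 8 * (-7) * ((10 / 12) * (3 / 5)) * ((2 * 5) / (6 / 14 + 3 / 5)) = 15925 / 144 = 110.59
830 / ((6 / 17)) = 7055 / 3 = 2351.67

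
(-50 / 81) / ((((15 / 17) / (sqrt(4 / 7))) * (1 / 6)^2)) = -19.04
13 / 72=0.18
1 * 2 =2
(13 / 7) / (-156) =-1 / 84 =-0.01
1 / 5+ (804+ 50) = 4271 / 5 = 854.20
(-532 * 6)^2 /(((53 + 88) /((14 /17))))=47548032 /799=59509.43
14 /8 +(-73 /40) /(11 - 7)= 207 /160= 1.29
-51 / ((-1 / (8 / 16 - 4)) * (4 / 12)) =-1071 / 2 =-535.50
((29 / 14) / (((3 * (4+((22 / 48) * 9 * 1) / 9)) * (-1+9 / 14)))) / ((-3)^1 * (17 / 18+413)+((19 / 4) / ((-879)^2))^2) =2215967914438272 / 6345890558768892425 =0.00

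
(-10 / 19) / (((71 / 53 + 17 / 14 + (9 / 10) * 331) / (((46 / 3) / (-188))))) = 213325 / 1493119218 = 0.00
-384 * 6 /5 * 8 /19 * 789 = -14542848 /95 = -153082.61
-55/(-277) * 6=330/277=1.19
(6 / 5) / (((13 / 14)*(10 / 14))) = 588 / 325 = 1.81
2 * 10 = 20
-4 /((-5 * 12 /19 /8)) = 152 /15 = 10.13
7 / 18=0.39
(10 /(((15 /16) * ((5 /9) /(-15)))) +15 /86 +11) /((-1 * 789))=23807 /67854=0.35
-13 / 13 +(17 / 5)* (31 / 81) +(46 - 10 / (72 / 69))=59483 / 1620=36.72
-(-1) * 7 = 7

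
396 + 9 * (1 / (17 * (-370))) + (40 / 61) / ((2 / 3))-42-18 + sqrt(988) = 2 * sqrt(247) + 129296691 / 383690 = 368.41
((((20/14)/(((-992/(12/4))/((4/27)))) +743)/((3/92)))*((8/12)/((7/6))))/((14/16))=4271972896/287091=14880.20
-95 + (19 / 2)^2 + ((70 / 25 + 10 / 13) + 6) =4.82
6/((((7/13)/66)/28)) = 20592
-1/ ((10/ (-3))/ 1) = 3/ 10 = 0.30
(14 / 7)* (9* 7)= 126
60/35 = 12/7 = 1.71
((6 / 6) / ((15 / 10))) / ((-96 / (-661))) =661 / 144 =4.59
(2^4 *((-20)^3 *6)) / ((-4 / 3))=576000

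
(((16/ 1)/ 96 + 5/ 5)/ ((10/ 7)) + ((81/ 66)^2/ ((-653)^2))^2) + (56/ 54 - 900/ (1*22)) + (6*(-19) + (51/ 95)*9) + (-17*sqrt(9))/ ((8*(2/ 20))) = -23158638316585915385851/ 109252357670519925840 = -211.97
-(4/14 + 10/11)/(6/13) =-598/231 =-2.59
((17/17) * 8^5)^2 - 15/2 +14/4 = 1073741820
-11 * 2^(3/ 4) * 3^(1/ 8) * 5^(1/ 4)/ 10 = -3.17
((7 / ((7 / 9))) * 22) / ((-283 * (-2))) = 99 / 283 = 0.35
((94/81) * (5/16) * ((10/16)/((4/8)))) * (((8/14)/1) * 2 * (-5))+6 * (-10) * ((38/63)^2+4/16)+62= 358487/15876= 22.58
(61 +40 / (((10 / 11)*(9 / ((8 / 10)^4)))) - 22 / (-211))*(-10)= -149799658 / 237375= -631.07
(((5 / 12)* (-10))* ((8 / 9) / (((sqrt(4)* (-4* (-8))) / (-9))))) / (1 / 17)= 425 / 48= 8.85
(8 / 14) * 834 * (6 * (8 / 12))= 13344 / 7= 1906.29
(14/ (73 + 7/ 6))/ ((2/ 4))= 168/ 445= 0.38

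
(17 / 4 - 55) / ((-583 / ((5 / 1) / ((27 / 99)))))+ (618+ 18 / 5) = 1981763 / 3180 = 623.20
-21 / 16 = -1.31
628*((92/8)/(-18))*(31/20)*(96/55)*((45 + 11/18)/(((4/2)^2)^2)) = -91903561/29700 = -3094.40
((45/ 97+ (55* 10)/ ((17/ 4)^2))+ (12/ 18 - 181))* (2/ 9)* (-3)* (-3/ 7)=-25132076/ 588693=-42.69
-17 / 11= -1.55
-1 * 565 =-565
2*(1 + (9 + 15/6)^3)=12175/4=3043.75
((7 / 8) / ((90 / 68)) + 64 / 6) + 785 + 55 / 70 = 1004363 / 1260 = 797.11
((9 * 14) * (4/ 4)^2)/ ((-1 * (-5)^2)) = -5.04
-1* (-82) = 82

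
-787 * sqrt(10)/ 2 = -1244.36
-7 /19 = -0.37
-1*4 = -4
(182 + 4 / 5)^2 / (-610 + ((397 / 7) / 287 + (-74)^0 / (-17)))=-14265639794 / 260357375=-54.79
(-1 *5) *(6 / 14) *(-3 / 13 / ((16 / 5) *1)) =225 / 1456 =0.15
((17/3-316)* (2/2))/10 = -931/30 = -31.03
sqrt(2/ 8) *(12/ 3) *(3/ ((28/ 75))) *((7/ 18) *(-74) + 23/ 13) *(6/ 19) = -237000/ 1729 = -137.07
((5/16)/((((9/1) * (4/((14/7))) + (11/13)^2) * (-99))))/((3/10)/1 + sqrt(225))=-4225/383279688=-0.00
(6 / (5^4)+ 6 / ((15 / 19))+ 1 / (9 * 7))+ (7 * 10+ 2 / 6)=3069628 / 39375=77.96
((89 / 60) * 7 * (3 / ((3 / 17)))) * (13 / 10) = 137683 / 600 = 229.47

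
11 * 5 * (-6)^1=-330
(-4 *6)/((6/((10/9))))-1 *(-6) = 14/9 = 1.56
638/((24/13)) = 4147/12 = 345.58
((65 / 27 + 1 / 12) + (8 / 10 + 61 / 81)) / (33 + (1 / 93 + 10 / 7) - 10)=1421567 / 8591400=0.17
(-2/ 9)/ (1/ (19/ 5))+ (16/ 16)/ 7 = -221/ 315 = -0.70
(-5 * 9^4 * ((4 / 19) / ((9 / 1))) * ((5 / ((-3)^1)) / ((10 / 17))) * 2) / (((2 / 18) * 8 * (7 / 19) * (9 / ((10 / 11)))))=1341.23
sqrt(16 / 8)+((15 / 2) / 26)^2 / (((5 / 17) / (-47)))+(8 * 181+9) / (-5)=-4119503 / 13520+sqrt(2)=-303.28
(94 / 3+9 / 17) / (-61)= -1625 / 3111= -0.52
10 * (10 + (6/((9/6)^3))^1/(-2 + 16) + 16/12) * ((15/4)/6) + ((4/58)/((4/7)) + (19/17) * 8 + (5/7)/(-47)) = 117765220/1459773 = 80.67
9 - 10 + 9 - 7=1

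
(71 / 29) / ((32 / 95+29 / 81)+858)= 546345 / 191622053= 0.00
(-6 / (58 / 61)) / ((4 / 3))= -4.73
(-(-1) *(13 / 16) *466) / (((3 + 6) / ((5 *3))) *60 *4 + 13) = 2.41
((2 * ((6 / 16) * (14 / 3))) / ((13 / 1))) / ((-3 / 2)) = -7 / 39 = -0.18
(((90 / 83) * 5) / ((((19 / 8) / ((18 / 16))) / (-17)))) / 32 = -34425 / 25232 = -1.36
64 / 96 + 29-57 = -82 / 3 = -27.33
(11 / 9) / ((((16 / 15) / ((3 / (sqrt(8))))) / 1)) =55 * sqrt(2) / 64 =1.22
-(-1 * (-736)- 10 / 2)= -731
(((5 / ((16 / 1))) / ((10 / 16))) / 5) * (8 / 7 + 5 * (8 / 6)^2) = 316 / 315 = 1.00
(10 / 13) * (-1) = -10 / 13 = -0.77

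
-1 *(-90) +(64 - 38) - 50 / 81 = 9346 / 81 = 115.38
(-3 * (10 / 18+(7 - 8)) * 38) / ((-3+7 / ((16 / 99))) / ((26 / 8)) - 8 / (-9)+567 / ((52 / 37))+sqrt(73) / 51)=0.12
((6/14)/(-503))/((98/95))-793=-273631279/345058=-793.00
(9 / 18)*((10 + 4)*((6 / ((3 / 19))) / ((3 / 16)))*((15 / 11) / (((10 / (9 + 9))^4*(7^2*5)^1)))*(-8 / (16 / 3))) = -5983632 / 48125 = -124.34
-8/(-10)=4/5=0.80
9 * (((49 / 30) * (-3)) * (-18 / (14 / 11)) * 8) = 24948 / 5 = 4989.60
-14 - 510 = -524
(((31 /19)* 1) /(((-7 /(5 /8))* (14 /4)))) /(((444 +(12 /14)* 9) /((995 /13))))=-4975 /705432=-0.01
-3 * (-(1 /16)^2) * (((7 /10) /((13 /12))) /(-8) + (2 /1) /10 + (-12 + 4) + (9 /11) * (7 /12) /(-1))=-2241 /22880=-0.10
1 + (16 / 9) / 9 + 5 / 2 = 599 / 162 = 3.70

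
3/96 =1/32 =0.03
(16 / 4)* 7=28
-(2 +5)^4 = -2401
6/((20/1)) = 3/10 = 0.30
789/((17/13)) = 10257/17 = 603.35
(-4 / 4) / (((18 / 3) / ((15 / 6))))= -5 / 12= -0.42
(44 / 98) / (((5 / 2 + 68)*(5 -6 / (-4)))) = 88 / 89817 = 0.00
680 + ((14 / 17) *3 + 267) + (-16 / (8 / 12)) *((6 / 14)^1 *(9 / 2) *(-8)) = 157051 / 119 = 1319.76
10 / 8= 5 / 4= 1.25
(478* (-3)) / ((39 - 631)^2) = -717 / 175232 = -0.00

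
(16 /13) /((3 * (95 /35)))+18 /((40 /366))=1221547 /7410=164.85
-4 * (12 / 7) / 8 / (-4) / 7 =0.03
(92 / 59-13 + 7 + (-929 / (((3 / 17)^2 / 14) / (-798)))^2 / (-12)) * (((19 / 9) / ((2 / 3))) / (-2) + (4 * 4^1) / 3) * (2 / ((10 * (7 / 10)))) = -36861965397073973075 / 3717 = -9917128167090119.20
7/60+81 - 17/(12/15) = 59.87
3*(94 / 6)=47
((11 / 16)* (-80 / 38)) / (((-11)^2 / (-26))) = 65 / 209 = 0.31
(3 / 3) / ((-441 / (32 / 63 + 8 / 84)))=-38 / 27783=-0.00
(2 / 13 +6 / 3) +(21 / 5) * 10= 574 / 13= 44.15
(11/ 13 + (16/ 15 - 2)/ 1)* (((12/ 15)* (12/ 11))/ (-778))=0.00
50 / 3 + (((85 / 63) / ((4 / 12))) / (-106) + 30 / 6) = 48145 / 2226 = 21.63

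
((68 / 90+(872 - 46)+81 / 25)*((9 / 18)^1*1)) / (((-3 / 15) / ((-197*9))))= 36789553 / 10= 3678955.30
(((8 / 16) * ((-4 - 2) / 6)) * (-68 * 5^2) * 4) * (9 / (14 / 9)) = 137700 / 7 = 19671.43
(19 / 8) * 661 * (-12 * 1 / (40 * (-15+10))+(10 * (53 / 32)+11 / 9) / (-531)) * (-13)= -540.97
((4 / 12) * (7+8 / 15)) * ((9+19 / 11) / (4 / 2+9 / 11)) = 9.56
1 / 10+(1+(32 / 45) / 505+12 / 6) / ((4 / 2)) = 36376 / 22725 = 1.60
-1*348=-348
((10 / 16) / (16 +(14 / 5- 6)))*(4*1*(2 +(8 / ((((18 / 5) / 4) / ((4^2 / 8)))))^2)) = 322025 / 5184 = 62.12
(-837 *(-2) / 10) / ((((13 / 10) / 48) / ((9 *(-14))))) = -10124352 / 13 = -778796.31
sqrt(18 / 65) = 3 * sqrt(130) / 65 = 0.53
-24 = -24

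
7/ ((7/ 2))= 2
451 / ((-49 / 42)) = -2706 / 7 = -386.57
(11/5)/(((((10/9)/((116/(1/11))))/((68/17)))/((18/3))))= 1515888/25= 60635.52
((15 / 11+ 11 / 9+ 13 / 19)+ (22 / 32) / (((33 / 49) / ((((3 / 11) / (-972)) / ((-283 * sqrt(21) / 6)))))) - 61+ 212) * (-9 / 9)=-290182 / 1881 - 7 * sqrt(21) / 24206688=-154.27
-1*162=-162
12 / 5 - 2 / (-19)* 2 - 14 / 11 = 1.34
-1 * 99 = -99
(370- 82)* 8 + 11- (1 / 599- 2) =1387882 / 599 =2317.00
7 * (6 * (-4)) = -168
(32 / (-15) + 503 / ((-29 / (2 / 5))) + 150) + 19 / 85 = 141.15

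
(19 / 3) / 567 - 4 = -6785 / 1701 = -3.99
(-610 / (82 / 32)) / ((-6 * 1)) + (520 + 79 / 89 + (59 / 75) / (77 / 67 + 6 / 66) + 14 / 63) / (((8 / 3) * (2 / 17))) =6814723102867 / 4002223200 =1702.73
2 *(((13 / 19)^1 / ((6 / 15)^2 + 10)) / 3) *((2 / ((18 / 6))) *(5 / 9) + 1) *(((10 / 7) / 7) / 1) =0.01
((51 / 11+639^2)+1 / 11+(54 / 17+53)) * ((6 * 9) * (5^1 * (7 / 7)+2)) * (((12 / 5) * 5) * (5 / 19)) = 1732012994880 / 3553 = 487479030.36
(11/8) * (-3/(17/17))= -4.12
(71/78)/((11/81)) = 1917/286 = 6.70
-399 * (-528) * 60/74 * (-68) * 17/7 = -1043729280/37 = -28208899.46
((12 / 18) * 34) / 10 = 34 / 15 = 2.27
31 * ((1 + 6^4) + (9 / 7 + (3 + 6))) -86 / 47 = 13332405 / 329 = 40524.03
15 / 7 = 2.14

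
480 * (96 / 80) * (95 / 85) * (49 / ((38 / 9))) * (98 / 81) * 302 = 46406528 / 17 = 2729795.76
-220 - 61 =-281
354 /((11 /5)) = 1770 /11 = 160.91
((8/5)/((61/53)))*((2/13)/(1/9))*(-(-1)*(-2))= -15264/3965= -3.85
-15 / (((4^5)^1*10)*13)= -3 / 26624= -0.00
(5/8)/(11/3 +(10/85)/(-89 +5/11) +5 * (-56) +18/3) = -124185/53714416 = -0.00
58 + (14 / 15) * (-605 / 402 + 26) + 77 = 475954 / 3015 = 157.86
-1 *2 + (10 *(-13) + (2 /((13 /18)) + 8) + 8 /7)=-10928 /91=-120.09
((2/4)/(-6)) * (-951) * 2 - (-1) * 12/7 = 2243/14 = 160.21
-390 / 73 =-5.34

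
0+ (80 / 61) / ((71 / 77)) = 6160 / 4331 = 1.42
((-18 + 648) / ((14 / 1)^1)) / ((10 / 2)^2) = 1.80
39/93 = 13/31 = 0.42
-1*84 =-84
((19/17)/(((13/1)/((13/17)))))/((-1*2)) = -19/578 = -0.03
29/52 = 0.56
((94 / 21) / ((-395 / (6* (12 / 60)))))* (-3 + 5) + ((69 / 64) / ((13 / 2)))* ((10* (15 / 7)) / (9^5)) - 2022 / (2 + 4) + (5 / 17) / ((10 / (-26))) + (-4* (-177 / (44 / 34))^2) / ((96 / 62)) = -16862398525876793 / 346509209475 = -48663.64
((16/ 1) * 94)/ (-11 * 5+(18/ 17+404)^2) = 434656/ 47401101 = 0.01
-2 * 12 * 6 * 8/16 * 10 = -720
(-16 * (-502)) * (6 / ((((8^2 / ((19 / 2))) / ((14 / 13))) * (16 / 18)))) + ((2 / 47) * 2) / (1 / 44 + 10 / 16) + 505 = 2555430227 / 278616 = 9171.87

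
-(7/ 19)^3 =-343/ 6859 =-0.05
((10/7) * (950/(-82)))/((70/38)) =-18050/2009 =-8.98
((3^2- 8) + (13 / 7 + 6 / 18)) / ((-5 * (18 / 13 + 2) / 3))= -871 / 1540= -0.57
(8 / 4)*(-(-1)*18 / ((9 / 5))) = 20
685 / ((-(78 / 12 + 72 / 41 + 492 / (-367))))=-4122878 / 41623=-99.05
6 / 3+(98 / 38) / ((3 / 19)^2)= 949 / 9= 105.44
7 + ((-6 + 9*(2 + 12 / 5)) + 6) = 233 / 5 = 46.60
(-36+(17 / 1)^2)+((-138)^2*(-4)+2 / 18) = -683306 / 9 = -75922.89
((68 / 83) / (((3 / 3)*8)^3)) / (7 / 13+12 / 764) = 42211 / 14618624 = 0.00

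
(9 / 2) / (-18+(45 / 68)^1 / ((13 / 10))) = -221 / 859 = -0.26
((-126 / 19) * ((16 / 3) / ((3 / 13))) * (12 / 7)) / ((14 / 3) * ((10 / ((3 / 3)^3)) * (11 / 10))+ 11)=-14976 / 3553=-4.22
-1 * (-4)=4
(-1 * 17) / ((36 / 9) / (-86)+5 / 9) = -6579 / 197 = -33.40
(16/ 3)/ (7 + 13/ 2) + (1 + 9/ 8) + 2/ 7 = 12727/ 4536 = 2.81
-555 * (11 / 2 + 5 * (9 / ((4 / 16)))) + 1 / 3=-617713 / 6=-102952.17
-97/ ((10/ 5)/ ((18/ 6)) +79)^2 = -873/ 57121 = -0.02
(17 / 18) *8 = 68 / 9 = 7.56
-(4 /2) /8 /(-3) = 1 /12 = 0.08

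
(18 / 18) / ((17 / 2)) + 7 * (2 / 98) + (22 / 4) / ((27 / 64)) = 42725 / 3213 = 13.30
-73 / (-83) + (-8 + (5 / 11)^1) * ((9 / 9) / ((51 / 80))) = -10.96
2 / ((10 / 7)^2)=49 / 50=0.98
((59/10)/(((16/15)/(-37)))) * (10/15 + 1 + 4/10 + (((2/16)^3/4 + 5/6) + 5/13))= -2863962837/4259840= -672.32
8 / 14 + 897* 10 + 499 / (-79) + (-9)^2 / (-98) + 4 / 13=902164187 / 100646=8963.74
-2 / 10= -1 / 5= -0.20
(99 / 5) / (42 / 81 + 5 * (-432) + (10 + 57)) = -2673 / 282485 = -0.01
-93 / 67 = -1.39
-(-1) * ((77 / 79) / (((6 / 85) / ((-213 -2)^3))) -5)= -65046666745 / 474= -137229254.74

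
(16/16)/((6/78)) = 13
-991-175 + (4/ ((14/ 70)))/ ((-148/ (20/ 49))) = -2114058/ 1813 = -1166.06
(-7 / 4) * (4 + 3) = -49 / 4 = -12.25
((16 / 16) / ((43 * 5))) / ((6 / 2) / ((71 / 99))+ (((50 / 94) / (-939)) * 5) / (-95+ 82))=40734759 / 36637373420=0.00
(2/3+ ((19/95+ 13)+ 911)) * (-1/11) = -13873/165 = -84.08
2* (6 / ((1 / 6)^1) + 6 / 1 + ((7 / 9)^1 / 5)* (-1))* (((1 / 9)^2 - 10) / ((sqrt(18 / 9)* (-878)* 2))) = 0.34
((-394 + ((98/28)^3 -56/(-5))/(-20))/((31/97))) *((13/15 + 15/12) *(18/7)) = -11728784391/1736000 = -6756.21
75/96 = 25/32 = 0.78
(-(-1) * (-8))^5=-32768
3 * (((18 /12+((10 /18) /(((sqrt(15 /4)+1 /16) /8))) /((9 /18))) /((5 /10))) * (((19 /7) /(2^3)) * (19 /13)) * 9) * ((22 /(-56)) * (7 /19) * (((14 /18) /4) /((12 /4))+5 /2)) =-9262880 * sqrt(15) /785421-1350817369 /100533888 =-59.11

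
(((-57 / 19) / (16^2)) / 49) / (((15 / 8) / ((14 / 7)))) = -0.00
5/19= 0.26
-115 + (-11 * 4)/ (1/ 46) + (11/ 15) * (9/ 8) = -85527/ 40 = -2138.18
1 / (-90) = -0.01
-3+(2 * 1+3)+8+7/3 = 37/3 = 12.33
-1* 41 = -41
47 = 47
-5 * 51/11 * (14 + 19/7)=-29835/77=-387.47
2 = 2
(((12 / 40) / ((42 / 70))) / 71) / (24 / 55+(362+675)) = 0.00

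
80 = 80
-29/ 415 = -0.07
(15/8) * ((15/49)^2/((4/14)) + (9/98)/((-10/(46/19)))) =29889/52136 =0.57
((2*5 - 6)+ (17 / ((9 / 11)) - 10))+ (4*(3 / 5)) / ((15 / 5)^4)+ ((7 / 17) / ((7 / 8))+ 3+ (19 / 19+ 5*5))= 101618 / 2295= 44.28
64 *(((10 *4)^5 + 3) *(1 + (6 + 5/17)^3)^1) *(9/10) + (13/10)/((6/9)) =145091517799719543/98260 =1476608159980.86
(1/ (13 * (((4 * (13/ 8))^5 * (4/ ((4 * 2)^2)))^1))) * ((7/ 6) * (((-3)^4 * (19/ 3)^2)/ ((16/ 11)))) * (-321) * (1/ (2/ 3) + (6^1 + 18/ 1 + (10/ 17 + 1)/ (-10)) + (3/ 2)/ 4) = -936201903714/ 410278765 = -2281.87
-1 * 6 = -6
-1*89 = -89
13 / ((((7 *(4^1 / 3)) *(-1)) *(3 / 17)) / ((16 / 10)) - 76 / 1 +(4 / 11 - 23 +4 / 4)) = -4862 / 36901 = -0.13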